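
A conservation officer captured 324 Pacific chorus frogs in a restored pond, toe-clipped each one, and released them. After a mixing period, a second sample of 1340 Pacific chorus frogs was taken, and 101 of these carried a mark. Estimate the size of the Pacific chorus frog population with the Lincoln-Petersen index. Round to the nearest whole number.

N ≈ 4299

N = (324 × 1340) / 101 = 434160 / 101 ≈ 4298.6 → 4299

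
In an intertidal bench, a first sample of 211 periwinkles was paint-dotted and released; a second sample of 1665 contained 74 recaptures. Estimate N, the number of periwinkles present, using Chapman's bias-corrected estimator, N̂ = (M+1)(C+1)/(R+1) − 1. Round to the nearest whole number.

N̂ = (211+1)(1665+1)/(74+1) − 1 = 212·1666/75 − 1
= 353192/75 − 1 ≈ 4709.2 − 1 ≈ 4708.2 → 4708

N ≈ 4708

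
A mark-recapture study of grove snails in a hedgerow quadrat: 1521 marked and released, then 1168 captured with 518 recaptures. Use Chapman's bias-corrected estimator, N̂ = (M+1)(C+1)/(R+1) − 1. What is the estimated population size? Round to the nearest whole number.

N̂ = (1521+1)(1168+1)/(518+1) − 1 = 1522·1169/519 − 1
= 1779218/519 − 1 ≈ 3428.2 − 1 ≈ 3427.2 → 3427

N ≈ 3427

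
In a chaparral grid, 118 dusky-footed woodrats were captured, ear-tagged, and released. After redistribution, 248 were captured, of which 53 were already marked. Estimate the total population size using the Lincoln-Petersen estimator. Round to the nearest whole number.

N = (118 × 248) / 53 = 29264 / 53 ≈ 552.2 → 552

N ≈ 552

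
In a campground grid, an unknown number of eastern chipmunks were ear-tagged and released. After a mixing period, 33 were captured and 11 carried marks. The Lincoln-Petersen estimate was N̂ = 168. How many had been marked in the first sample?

M = 56

From N = M·C/R: M = N·R / C = 168·11 / 33 = 1848 / 33 = 56.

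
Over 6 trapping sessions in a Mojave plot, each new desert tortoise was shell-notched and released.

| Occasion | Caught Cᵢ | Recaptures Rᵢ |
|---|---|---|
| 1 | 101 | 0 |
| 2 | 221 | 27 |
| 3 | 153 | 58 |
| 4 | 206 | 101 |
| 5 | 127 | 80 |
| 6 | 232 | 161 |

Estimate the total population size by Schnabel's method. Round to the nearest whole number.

Marked at large before each occasion: Mᵢ = Σⱼ<ᵢ (Cⱼ − Rⱼ) → M1=0, M2=101, M3=295, M4=390, M5=495, M6=542
Σ MᵢCᵢ = 0·101 + 101·221 + 295·153 + 390·206 + 495·127 + 542·232 = 0 + 22321 + 45135 + 80340 + 62865 + 125744 = 336405
Σ Rᵢ = 0 + 27 + 58 + 101 + 80 + 161 = 427
N̂ = 336405 / 427 ≈ 787.8 → 788

N ≈ 788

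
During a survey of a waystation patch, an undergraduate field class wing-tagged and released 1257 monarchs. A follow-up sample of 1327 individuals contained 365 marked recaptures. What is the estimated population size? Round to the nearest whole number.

N = (1257 × 1327) / 365 = 1668039 / 365 ≈ 4570.0 → 4570

N ≈ 4570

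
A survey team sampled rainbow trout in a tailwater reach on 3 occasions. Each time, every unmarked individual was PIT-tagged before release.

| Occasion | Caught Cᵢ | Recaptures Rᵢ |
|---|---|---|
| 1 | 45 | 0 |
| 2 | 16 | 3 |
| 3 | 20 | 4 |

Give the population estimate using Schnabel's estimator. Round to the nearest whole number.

Marked at large before each occasion: Mᵢ = Σⱼ<ᵢ (Cⱼ − Rⱼ) → M1=0, M2=45, M3=58
Σ MᵢCᵢ = 0·45 + 45·16 + 58·20 = 0 + 720 + 1160 = 1880
Σ Rᵢ = 0 + 3 + 4 = 7
N̂ = 1880 / 7 ≈ 268.6 → 269

N ≈ 269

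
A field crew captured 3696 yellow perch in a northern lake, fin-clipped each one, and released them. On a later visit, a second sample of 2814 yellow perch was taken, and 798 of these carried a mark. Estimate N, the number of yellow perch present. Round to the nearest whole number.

Lincoln-Petersen assumes M/N = R/C, so N = M·C / R.
N = (3696 × 2814) / 798 = 10400544 / 798 ≈ 13033.3 → 13033

N ≈ 13,033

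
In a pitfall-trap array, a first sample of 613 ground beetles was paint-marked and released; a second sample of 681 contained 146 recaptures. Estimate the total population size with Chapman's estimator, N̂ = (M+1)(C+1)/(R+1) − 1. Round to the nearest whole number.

N̂ = (613+1)(681+1)/(146+1) − 1 = 614·682/147 − 1
= 418748/147 − 1 ≈ 2848.6 − 1 ≈ 2847.6 → 2848

N ≈ 2848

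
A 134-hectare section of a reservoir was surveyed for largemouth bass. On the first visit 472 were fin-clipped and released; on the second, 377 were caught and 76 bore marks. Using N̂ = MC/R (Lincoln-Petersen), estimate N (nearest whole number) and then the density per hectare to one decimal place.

density ≈ 17.5 largemouth bass per hectare

N̂ = 472·377/76 = 177944/76 ≈ 2341.4 → 2341
Density = N̂ / area = 2341 / 134 ≈ 17.47 → 17.5 per hectare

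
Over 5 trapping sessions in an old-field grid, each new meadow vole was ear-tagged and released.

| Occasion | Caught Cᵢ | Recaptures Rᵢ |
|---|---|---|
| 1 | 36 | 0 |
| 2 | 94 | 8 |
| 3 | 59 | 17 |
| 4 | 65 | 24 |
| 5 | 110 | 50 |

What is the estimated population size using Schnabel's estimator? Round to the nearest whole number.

N ≈ 442

Marked at large before each occasion: Mᵢ = Σⱼ<ᵢ (Cⱼ − Rⱼ) → M1=0, M2=36, M3=122, M4=164, M5=205
Σ MᵢCᵢ = 0·36 + 36·94 + 122·59 + 164·65 + 205·110 = 0 + 3384 + 7198 + 10660 + 22550 = 43792
Σ Rᵢ = 0 + 8 + 17 + 24 + 50 = 99
N̂ = 43792 / 99 ≈ 442.3 → 442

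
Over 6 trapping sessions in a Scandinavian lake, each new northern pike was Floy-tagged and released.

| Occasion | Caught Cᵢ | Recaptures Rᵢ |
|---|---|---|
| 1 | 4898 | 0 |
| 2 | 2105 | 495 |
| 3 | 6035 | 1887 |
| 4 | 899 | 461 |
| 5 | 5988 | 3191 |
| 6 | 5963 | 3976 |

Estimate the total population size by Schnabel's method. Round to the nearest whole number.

Marked at large before each occasion: Mᵢ = Σⱼ<ᵢ (Cⱼ − Rⱼ) → M1=0, M2=4898, M3=6508, M4=10656, M5=11094, M6=13891
Σ MᵢCᵢ = 0·4898 + 4898·2105 + 6508·6035 + 10656·899 + 11094·5988 + 13891·5963 = 0 + 10310290 + 39275780 + 9579744 + 66430872 + 82832033 = 208428719
Σ Rᵢ = 0 + 495 + 1887 + 461 + 3191 + 3976 = 10010
N̂ = 208428719 / 10010 ≈ 20822.0 → 20822

N ≈ 20,822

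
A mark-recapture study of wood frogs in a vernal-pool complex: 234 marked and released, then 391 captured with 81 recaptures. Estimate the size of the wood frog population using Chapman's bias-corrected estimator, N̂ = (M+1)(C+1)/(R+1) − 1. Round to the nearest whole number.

N̂ = (234+1)(391+1)/(81+1) − 1 = 235·392/82 − 1
= 92120/82 − 1 ≈ 1123.4 − 1 ≈ 1122.4 → 1122

N ≈ 1122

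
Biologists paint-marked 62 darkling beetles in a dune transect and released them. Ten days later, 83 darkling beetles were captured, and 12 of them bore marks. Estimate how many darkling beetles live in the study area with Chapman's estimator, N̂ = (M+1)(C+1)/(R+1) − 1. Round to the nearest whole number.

N ≈ 406

N̂ = (62+1)(83+1)/(12+1) − 1 = 63·84/13 − 1
= 5292/13 − 1 ≈ 407.1 − 1 ≈ 406.1 → 406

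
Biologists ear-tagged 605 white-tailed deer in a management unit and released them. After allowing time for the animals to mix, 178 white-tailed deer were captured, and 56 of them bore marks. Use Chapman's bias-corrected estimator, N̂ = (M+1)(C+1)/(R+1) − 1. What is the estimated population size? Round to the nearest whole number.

N ≈ 1902

N̂ = (605+1)(178+1)/(56+1) − 1 = 606·179/57 − 1
= 108474/57 − 1 ≈ 1903.1 − 1 ≈ 1902.1 → 1902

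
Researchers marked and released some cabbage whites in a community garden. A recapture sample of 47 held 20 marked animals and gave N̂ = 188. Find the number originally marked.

From N = M·C/R: M = N·R / C = 188·20 / 47 = 3760 / 47 = 80.

M = 80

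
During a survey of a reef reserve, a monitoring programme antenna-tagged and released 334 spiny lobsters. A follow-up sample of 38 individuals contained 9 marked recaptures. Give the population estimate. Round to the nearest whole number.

N ≈ 1410

N = (334 × 38) / 9 = 12692 / 9 ≈ 1410.2 → 1410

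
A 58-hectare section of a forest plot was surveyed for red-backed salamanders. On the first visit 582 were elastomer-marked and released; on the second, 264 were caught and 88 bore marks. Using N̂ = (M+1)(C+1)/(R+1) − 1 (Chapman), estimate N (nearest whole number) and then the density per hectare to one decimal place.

N̂ = 583·265/89 − 1 = 154495/89 − 1 ≈ 1734.9 → 1735
Density = N̂ / area = 1735 / 58 ≈ 29.91 → 29.9 per hectare

density ≈ 29.9 red-backed salamanders per hectare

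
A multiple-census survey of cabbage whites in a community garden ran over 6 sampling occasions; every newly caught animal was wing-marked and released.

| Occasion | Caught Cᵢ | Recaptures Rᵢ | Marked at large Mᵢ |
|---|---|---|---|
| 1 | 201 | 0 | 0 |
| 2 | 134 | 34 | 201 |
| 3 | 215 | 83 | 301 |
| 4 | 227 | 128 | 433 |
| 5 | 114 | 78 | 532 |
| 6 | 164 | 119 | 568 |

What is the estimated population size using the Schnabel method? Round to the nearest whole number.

N ≈ 778

Σ MᵢCᵢ = 0·201 + 201·134 + 301·215 + 433·227 + 532·114 + 568·164 = 0 + 26934 + 64715 + 98291 + 60648 + 93152 = 343740
Σ Rᵢ = 0 + 34 + 83 + 128 + 78 + 119 = 442
N̂ = 343740 / 442 ≈ 777.7 → 778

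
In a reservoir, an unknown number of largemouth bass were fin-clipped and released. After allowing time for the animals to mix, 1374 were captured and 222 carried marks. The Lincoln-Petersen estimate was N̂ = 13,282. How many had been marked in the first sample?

From N = M·C/R: M = N·R / C = 13282·222 / 1374 = 2948604 / 1374 = 2146.

M = 2146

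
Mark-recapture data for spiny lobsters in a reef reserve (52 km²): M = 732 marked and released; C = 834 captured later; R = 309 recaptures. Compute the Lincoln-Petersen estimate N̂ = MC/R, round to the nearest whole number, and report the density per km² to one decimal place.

N̂ = 732·834/309 = 610488/309 ≈ 1975.7 → 1976
Density = N̂ / area = 1976 / 52 = 38.0 per km²

density ≈ 38.0 spiny lobsters per km²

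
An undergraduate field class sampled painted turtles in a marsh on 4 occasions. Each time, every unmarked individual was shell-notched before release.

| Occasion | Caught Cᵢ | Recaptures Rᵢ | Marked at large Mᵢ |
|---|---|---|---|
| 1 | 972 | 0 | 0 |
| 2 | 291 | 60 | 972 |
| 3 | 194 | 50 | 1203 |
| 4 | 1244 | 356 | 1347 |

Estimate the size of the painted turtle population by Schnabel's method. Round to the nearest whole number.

Σ MᵢCᵢ = 0·972 + 972·291 + 1203·194 + 1347·1244 = 0 + 282852 + 233382 + 1675668 = 2191902
Σ Rᵢ = 0 + 60 + 50 + 356 = 466
N̂ = 2191902 / 466 ≈ 4703.7 → 4704

N ≈ 4704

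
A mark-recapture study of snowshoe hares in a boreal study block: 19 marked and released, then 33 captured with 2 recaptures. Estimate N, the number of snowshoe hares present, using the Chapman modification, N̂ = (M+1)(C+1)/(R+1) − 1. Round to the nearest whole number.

N ≈ 226

N̂ = (19+1)(33+1)/(2+1) − 1 = 20·34/3 − 1
= 680/3 − 1 ≈ 226.7 − 1 ≈ 225.7 → 226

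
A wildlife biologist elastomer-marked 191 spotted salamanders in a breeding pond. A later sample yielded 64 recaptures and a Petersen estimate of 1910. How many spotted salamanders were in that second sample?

C = 640

From N = M·C/R: C = N·R / M = 1910·64 / 191 = 122240 / 191 = 640.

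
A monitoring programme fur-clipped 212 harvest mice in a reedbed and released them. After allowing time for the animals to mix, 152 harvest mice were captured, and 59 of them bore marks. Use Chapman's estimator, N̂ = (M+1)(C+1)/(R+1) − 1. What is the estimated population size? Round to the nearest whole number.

N̂ = (212+1)(152+1)/(59+1) − 1 = 213·153/60 − 1
= 32589/60 − 1 ≈ 543.1 − 1 ≈ 542.1 → 542

N ≈ 542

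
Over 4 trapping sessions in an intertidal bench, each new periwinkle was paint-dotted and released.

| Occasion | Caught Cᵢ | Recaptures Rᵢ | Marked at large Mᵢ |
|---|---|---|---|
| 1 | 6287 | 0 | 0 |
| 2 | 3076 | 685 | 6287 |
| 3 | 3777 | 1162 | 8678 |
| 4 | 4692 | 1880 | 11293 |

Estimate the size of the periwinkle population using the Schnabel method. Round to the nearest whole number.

Σ MᵢCᵢ = 0·6287 + 6287·3076 + 8678·3777 + 11293·4692 = 0 + 19338812 + 32776806 + 52986756 = 105102374
Σ Rᵢ = 0 + 685 + 1162 + 1880 = 3727
N̂ = 105102374 / 3727 ≈ 28200.3 → 28200

N ≈ 28,200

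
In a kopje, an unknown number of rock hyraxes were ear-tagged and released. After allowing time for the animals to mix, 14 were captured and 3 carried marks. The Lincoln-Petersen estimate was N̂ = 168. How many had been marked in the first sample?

M = 36

From N = M·C/R: M = N·R / C = 168·3 / 14 = 504 / 14 = 36.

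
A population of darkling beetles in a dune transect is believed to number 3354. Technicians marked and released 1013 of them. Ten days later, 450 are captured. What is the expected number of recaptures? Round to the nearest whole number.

expected recaptures ≈ 136

The marked fraction of the population is 1013/3354, so in a sample of 450 expect C·(M/N) marked.
E[R] = 1013 × 450 / 3354 = 455850 / 3354 ≈ 135.9 → 136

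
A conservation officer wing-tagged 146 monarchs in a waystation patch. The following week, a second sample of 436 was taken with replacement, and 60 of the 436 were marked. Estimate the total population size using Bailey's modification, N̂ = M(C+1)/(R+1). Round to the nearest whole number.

N̂ = 146·(436+1)/(60+1) = 146·437/61 = 63802/61 ≈ 1045.9 → 1046

N ≈ 1046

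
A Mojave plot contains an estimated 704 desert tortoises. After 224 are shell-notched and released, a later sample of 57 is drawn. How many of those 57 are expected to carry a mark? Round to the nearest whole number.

expected recaptures ≈ 18

Expected recaptures E[R] = M·C / N.
E[R] = 224 × 57 / 704 = 12768 / 704 ≈ 18.1 → 18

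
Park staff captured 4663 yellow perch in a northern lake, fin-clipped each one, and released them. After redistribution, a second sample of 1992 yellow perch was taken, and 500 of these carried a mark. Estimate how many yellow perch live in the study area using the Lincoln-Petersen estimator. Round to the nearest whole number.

N ≈ 18,577

N = (4663 × 1992) / 500 = 9288696 / 500 ≈ 18577.4 → 18577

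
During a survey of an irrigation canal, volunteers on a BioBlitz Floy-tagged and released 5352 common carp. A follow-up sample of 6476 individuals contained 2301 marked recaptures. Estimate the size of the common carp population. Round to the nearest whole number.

N ≈ 15,063

N = (5352 × 6476) / 2301 = 34659552 / 2301 ≈ 15062.8 → 15063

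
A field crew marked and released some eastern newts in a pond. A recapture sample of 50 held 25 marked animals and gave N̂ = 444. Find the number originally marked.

From N = M·C/R: M = N·R / C = 444·25 / 50 = 11100 / 50 = 222.

M = 222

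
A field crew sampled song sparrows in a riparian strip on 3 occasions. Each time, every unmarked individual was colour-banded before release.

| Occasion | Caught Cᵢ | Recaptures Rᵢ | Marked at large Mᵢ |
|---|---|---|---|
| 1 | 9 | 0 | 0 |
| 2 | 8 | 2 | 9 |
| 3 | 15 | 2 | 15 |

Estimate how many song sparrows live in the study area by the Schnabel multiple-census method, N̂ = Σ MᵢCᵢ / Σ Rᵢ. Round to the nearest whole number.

N ≈ 74

Σ MᵢCᵢ = 0·9 + 9·8 + 15·15 = 0 + 72 + 225 = 297
Σ Rᵢ = 0 + 2 + 2 = 4
N̂ = 297 / 4 ≈ 74.2 → 74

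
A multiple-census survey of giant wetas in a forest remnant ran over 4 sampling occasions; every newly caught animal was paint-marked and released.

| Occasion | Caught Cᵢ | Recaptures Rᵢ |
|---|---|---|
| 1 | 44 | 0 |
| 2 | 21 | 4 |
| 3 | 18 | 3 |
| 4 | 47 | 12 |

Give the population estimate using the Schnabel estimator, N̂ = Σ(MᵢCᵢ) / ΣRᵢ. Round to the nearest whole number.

N ≈ 294

Marked at large before each occasion: Mᵢ = Σⱼ<ᵢ (Cⱼ − Rⱼ) → M1=0, M2=44, M3=61, M4=76
Σ MᵢCᵢ = 0·44 + 44·21 + 61·18 + 76·47 = 0 + 924 + 1098 + 3572 = 5594
Σ Rᵢ = 0 + 4 + 3 + 12 = 19
N̂ = 5594 / 19 ≈ 294.4 → 294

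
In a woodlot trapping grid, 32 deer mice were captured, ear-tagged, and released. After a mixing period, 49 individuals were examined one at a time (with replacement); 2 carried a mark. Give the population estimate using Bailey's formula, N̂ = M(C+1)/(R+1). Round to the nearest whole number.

N̂ = 32·(49+1)/(2+1) = 32·50/3 = 1600/3 ≈ 533.3 → 533

N ≈ 533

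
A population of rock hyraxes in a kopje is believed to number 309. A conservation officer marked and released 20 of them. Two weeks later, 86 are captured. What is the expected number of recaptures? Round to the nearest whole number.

expected recaptures ≈ 6

The marked fraction of the population is 20/309, so in a sample of 86 expect C·(M/N) marked.
E[R] = 20 × 86 / 309 = 1720 / 309 ≈ 5.6 → 6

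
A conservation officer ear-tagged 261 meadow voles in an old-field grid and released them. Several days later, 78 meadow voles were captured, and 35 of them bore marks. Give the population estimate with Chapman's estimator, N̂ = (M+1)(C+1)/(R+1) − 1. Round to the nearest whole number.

N ≈ 574

N̂ = (261+1)(78+1)/(35+1) − 1 = 262·79/36 − 1
= 20698/36 − 1 ≈ 574.9 − 1 ≈ 573.9 → 574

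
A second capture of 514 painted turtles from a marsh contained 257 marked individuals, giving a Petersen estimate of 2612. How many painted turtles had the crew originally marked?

From N = M·C/R: M = N·R / C = 2612·257 / 514 = 671284 / 514 = 1306.

M = 1306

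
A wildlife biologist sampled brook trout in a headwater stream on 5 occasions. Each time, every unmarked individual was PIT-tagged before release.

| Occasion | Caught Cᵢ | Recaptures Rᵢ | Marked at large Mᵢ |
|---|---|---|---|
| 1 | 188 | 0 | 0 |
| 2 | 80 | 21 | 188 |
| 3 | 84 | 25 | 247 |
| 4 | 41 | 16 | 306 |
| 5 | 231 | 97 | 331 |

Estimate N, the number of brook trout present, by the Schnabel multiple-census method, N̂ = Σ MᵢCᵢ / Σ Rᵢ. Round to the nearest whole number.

N ≈ 785

Σ MᵢCᵢ = 0·188 + 188·80 + 247·84 + 306·41 + 331·231 = 0 + 15040 + 20748 + 12546 + 76461 = 124795
Σ Rᵢ = 0 + 21 + 25 + 16 + 97 = 159
N̂ = 124795 / 159 ≈ 784.9 → 785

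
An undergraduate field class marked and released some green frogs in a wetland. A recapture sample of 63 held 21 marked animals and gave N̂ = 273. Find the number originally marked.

From N = M·C/R: M = N·R / C = 273·21 / 63 = 5733 / 63 = 91.

M = 91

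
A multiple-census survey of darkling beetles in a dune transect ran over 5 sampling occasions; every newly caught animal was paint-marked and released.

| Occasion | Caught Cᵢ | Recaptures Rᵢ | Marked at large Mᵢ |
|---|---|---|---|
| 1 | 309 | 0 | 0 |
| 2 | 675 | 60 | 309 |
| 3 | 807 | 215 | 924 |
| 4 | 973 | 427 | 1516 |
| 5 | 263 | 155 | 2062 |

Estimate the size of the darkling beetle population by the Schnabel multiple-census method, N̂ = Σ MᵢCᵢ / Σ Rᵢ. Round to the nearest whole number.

Σ MᵢCᵢ = 0·309 + 309·675 + 924·807 + 1516·973 + 2062·263 = 0 + 208575 + 745668 + 1475068 + 542306 = 2971617
Σ Rᵢ = 0 + 60 + 215 + 427 + 155 = 857
N̂ = 2971617 / 857 ≈ 3467.46 → 3467

N ≈ 3467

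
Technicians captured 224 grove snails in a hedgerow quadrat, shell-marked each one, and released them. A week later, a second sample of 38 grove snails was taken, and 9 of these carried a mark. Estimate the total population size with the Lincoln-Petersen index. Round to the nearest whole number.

N ≈ 946

N = (224 × 38) / 9 = 8512 / 9 ≈ 945.8 → 946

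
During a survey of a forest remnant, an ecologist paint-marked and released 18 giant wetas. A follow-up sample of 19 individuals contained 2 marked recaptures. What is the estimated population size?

N = 171

If marked individuals mix randomly, R/C ≈ M/N, giving N ≈ M·C/R.
N = (18 × 19) / 2 = 342 / 2 = 171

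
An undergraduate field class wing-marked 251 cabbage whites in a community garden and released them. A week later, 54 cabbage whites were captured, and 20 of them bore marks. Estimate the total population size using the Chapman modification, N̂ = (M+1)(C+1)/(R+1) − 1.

N̂ = (251+1)(54+1)/(20+1) − 1 = 252·55/21 − 1
= 13860/21 − 1 = 660 − 1 = 659

N = 659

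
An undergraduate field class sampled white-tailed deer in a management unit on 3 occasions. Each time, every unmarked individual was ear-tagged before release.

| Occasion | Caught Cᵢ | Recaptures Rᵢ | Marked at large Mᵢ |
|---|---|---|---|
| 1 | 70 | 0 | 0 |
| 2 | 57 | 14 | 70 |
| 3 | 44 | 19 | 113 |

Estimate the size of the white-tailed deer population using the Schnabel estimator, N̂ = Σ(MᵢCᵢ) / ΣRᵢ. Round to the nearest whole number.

Σ MᵢCᵢ = 0·70 + 70·57 + 113·44 = 0 + 3990 + 4972 = 8962
Σ Rᵢ = 0 + 14 + 19 = 33
N̂ = 8962 / 33 ≈ 271.6 → 272

N ≈ 272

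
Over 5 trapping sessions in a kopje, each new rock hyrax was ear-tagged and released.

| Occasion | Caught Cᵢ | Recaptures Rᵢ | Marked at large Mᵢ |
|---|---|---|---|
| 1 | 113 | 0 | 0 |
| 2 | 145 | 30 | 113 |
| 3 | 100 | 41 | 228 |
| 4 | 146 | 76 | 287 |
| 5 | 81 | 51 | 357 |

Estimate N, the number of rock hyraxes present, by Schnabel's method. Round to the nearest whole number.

Σ MᵢCᵢ = 0·113 + 113·145 + 228·100 + 287·146 + 357·81 = 0 + 16385 + 22800 + 41902 + 28917 = 110004
Σ Rᵢ = 0 + 30 + 41 + 76 + 51 = 198
N̂ = 110004 / 198 ≈ 555.6 → 556

N ≈ 556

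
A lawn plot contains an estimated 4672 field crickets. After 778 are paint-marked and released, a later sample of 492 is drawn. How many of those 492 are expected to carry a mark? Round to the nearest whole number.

The marked fraction of the population is 778/4672, so in a sample of 492 expect C·(M/N) marked.
E[R] = 778 × 492 / 4672 = 382776 / 4672 ≈ 81.9 → 82

expected recaptures ≈ 82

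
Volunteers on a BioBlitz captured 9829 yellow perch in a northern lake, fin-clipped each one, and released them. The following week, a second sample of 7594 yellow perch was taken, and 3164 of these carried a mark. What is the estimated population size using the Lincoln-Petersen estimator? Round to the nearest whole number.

N = (9829 × 7594) / 3164 = 74641426 / 3164 ≈ 23590.8 → 23591

N ≈ 23,591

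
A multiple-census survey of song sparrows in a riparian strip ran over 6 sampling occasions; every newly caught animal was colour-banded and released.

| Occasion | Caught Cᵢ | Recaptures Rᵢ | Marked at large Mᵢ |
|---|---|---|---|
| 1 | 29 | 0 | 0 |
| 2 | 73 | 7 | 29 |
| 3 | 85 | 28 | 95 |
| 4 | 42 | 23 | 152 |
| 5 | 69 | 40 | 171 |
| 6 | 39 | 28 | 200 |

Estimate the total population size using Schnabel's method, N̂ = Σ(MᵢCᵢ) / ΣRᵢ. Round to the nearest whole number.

N ≈ 287

Σ MᵢCᵢ = 0·29 + 29·73 + 95·85 + 152·42 + 171·69 + 200·39 = 0 + 2117 + 8075 + 6384 + 11799 + 7800 = 36175
Σ Rᵢ = 0 + 7 + 28 + 23 + 40 + 28 = 126
N̂ = 36175 / 126 ≈ 287.1 → 287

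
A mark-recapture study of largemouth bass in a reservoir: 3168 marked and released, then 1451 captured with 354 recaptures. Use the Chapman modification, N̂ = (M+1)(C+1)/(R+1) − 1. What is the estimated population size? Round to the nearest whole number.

N ≈ 12,961

N̂ = (3168+1)(1451+1)/(354+1) − 1 = 3169·1452/355 − 1
= 4601388/355 − 1 ≈ 12961.7 − 1 ≈ 12960.7 → 12961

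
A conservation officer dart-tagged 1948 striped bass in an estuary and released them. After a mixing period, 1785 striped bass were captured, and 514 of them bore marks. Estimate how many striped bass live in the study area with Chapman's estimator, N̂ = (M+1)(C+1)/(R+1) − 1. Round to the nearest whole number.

N̂ = (1948+1)(1785+1)/(514+1) − 1 = 1949·1786/515 − 1
= 3480914/515 − 1 ≈ 6759.1 − 1 ≈ 6758.1 → 6758

N ≈ 6758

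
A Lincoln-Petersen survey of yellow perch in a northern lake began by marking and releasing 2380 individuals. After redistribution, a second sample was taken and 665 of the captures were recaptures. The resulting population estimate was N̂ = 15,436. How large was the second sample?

From N = M·C/R: C = N·R / M = 15436·665 / 2380 = 10264940 / 2380 = 4313.

C = 4313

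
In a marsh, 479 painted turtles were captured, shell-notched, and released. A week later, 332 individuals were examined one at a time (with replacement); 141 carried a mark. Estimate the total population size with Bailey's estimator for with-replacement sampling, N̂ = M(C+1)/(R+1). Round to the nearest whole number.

N ≈ 1123

N̂ = 479·(332+1)/(141+1) = 479·333/142 = 159507/142 ≈ 1123.3 → 1123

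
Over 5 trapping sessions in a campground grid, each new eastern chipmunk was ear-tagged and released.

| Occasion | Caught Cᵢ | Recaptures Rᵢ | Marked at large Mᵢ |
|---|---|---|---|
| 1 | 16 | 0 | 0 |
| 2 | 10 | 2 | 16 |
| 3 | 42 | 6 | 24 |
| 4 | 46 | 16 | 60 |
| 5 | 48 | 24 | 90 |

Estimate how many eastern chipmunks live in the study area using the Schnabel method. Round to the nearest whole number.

Σ MᵢCᵢ = 0·16 + 16·10 + 24·42 + 60·46 + 90·48 = 0 + 160 + 1008 + 2760 + 4320 = 8248
Σ Rᵢ = 0 + 2 + 6 + 16 + 24 = 48
N̂ = 8248 / 48 ≈ 171.8 → 172

N ≈ 172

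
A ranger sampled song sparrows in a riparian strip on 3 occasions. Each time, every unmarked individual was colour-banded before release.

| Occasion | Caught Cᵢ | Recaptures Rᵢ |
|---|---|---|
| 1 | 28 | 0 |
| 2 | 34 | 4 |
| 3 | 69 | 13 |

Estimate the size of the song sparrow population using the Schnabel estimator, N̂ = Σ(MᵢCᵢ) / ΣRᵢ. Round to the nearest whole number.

N ≈ 291

Marked at large before each occasion: Mᵢ = Σⱼ<ᵢ (Cⱼ − Rⱼ) → M1=0, M2=28, M3=58
Σ MᵢCᵢ = 0·28 + 28·34 + 58·69 = 0 + 952 + 4002 = 4954
Σ Rᵢ = 0 + 4 + 13 = 17
N̂ = 4954 / 17 ≈ 291.4 → 291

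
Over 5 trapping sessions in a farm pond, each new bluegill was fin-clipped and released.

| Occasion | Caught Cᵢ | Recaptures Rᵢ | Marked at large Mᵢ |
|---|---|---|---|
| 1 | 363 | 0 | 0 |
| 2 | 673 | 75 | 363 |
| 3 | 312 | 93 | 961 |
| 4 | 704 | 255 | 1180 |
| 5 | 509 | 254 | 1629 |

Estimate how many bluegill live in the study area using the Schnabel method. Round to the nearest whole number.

Σ MᵢCᵢ = 0·363 + 363·673 + 961·312 + 1180·704 + 1629·509 = 0 + 244299 + 299832 + 830720 + 829161 = 2204012
Σ Rᵢ = 0 + 75 + 93 + 255 + 254 = 677
N̂ = 2204012 / 677 ≈ 3255.6 → 3256

N ≈ 3256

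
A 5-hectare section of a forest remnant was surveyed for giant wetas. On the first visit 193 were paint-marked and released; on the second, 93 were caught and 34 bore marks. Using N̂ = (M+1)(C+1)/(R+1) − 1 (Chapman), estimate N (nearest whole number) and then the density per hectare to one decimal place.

N̂ = 194·94/35 − 1 = 18236/35 − 1 ≈ 520.0 → 520
Density = N̂ / area = 520 / 5 = 104.0 per hectare

density ≈ 104.0 giant wetas per hectare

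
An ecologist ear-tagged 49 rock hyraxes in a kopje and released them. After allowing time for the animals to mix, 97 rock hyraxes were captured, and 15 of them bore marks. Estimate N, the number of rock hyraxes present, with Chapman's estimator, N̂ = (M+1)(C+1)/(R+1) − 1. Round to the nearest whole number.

N ≈ 305

N̂ = (49+1)(97+1)/(15+1) − 1 = 50·98/16 − 1
= 4900/16 − 1 ≈ 306.2 − 1 ≈ 305.2 → 305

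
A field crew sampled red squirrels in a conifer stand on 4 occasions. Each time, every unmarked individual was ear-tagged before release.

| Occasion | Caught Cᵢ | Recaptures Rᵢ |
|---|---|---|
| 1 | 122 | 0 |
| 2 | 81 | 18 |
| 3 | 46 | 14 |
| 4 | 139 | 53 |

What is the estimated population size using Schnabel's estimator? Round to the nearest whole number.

Marked at large before each occasion: Mᵢ = Σⱼ<ᵢ (Cⱼ − Rⱼ) → M1=0, M2=122, M3=185, M4=217
Σ MᵢCᵢ = 0·122 + 122·81 + 185·46 + 217·139 = 0 + 9882 + 8510 + 30163 = 48555
Σ Rᵢ = 0 + 18 + 14 + 53 = 85
N̂ = 48555 / 85 ≈ 571.2 → 571

N ≈ 571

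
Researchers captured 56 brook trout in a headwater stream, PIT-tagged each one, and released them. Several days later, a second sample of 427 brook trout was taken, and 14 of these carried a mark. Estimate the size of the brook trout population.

N = 1708

Lincoln-Petersen assumes M/N = R/C, so N = M·C / R.
N = (56 × 427) / 14 = 23912 / 14 = 1708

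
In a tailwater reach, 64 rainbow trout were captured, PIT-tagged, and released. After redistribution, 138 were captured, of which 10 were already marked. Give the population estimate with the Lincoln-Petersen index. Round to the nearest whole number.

The marked fraction in the recapture sample should equal the marked fraction in the population: 10/138 = 64/N.
N = (64 × 138) / 10 = 8832 / 10 ≈ 883.2 → 883

N ≈ 883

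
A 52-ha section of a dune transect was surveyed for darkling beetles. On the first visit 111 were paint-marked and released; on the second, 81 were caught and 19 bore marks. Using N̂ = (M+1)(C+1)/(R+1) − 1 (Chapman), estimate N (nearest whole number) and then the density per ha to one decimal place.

density ≈ 8.8 darkling beetles per ha

N̂ = 112·82/20 − 1 = 9184/20 − 1 ≈ 458.2 → 458
Density = N̂ / area = 458 / 52 ≈ 8.81 → 8.8 per ha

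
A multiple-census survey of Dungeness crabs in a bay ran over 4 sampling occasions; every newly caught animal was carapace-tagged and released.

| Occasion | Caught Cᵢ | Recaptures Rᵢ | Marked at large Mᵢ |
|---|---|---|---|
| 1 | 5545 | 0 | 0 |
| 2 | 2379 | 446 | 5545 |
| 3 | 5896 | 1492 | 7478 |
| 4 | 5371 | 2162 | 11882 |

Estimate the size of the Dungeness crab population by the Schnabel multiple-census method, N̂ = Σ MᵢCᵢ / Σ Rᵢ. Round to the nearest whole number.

Σ MᵢCᵢ = 0·5545 + 5545·2379 + 7478·5896 + 11882·5371 = 0 + 13191555 + 44090288 + 63818222 = 121100065
Σ Rᵢ = 0 + 446 + 1492 + 2162 = 4100
N̂ = 121100065 / 4100 ≈ 29536.6 → 29537

N ≈ 29,537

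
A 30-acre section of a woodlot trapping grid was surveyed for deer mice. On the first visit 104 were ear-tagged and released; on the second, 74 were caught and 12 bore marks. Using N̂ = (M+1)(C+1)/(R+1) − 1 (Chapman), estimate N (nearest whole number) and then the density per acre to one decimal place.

N̂ = 105·75/13 − 1 = 7875/13 − 1 ≈ 604.8 → 605
Density = N̂ / area = 605 / 30 ≈ 20.17 → 20.2 per acre

density ≈ 20.2 deer mice per acre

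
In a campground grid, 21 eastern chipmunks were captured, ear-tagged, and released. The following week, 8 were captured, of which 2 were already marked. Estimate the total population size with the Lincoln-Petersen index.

If marked individuals mix randomly, R/C ≈ M/N, giving N ≈ M·C/R.
N = (21 × 8) / 2 = 168 / 2 = 84

N = 84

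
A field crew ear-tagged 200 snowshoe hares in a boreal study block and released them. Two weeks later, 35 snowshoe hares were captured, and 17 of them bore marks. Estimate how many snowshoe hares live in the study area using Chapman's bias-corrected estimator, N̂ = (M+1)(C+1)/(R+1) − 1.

N = 401

N̂ = (200+1)(35+1)/(17+1) − 1 = 201·36/18 − 1
= 7236/18 − 1 = 402 − 1 = 401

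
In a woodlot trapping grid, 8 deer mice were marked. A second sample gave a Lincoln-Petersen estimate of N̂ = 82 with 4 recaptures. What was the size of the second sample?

C = 41

From N = M·C/R: C = N·R / M = 82·4 / 8 = 328 / 8 = 41.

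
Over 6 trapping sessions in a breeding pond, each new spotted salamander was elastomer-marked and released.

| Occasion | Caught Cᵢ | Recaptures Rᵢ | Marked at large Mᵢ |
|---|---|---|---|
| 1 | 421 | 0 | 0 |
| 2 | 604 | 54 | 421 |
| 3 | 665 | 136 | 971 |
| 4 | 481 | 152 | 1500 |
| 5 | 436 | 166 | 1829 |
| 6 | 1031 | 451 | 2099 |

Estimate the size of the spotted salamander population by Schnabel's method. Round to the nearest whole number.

N ≈ 4779

Σ MᵢCᵢ = 0·421 + 421·604 + 971·665 + 1500·481 + 1829·436 + 2099·1031 = 0 + 254284 + 645715 + 721500 + 797444 + 2164069 = 4583012
Σ Rᵢ = 0 + 54 + 136 + 152 + 166 + 451 = 959
N̂ = 4583012 / 959 ≈ 4778.9 → 4779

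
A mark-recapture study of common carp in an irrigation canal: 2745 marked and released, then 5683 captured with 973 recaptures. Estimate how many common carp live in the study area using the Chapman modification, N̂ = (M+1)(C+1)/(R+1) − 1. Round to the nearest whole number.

N̂ = (2745+1)(5683+1)/(973+1) − 1 = 2746·5684/974 − 1
= 15608264/974 − 1 ≈ 16024.9 − 1 ≈ 16023.9 → 16024

N ≈ 16,024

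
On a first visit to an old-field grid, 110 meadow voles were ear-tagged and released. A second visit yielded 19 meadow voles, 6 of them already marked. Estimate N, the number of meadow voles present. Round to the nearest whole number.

N ≈ 348

N = (110 × 19) / 6 = 2090 / 6 ≈ 348.3 → 348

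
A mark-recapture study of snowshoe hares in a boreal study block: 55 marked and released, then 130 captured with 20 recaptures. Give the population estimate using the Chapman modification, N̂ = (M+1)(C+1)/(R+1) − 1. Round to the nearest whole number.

N ≈ 348

N̂ = (55+1)(130+1)/(20+1) − 1 = 56·131/21 − 1
= 7336/21 − 1 ≈ 349.3 − 1 ≈ 348.3 → 348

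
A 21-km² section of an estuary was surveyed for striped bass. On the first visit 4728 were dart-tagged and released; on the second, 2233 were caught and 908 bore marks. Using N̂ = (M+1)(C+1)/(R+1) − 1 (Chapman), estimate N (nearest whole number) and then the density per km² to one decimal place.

N̂ = 4729·2234/909 − 1 = 10564586/909 − 1 ≈ 11621.2 → 11621
Density = N̂ / area = 11621 / 21 ≈ 553.38 → 553.4 per km²

density ≈ 553.4 striped bass per km²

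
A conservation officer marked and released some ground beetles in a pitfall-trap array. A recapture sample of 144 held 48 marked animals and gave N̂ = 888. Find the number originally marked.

M = 296

From N = M·C/R: M = N·R / C = 888·48 / 144 = 42624 / 144 = 296.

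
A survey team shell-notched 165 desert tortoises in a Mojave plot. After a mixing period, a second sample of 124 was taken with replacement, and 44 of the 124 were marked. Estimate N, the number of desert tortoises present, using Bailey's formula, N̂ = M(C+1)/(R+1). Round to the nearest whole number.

N ≈ 458

N̂ = 165·(124+1)/(44+1) = 165·125/45 = 20625/45 ≈ 458.3 → 458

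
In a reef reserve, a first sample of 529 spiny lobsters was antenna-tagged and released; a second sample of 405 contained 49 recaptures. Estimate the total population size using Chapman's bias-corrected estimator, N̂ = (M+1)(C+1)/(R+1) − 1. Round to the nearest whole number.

N̂ = (529+1)(405+1)/(49+1) − 1 = 530·406/50 − 1
= 215180/50 − 1 ≈ 4303.6 − 1 ≈ 4302.6 → 4303

N ≈ 4303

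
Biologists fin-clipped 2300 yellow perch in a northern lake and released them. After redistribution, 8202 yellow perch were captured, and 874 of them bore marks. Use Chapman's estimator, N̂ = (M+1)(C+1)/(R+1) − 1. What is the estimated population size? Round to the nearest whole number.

N̂ = (2300+1)(8202+1)/(874+1) − 1 = 2301·8203/875 − 1
= 18875103/875 − 1 ≈ 21571.5 − 1 ≈ 21570.5 → 21571

N ≈ 21,571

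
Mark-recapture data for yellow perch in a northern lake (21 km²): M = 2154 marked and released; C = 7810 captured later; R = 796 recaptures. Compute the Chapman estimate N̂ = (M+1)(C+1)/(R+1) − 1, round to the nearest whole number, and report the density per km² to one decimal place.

density ≈ 1005.7 yellow perch per km²

N̂ = 2155·7811/797 − 1 = 16832705/797 − 1 ≈ 21119.1 → 21119
Density = N̂ / area = 21119 / 21 ≈ 1005.67 → 1005.7 per km²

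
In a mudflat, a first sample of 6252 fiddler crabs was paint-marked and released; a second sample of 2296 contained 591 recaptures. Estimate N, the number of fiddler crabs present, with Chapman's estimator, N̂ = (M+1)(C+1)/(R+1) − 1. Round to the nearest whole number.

N ≈ 24,261

N̂ = (6252+1)(2296+1)/(591+1) − 1 = 6253·2297/592 − 1
= 14363141/592 − 1 ≈ 24262.1 − 1 ≈ 24261.1 → 24261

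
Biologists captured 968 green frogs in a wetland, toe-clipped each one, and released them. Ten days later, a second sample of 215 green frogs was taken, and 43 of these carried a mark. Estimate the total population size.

Lincoln-Petersen assumes M/N = R/C, so N = M·C / R.
N = (968 × 215) / 43 = 208120 / 43 = 4840

N = 4840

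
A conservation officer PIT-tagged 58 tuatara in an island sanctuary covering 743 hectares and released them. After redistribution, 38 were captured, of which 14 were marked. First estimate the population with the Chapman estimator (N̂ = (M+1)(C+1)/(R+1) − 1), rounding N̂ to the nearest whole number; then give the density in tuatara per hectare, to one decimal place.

N̂ = 59·39/15 − 1 = 2301/15 − 1 ≈ 152.4 → 152
Density = N̂ / area = 152 / 743 ≈ 0.20 → 0.2 per hectare

density ≈ 0.2 tuatara per hectare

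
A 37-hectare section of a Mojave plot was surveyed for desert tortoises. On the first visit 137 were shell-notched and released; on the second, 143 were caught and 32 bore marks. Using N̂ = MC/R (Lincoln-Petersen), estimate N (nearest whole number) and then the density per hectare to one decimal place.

density ≈ 16.5 desert tortoises per hectare

N̂ = 137·143/32 = 19591/32 ≈ 612.2 → 612
Density = N̂ / area = 612 / 37 ≈ 16.54 → 16.5 per hectare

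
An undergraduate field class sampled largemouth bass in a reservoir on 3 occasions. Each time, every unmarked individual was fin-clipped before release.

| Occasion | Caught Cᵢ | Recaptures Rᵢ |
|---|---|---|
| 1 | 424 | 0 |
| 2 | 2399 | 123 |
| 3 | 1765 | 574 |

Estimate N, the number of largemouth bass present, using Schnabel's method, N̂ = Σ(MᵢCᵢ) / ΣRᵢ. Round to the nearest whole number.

Marked at large before each occasion: Mᵢ = Σⱼ<ᵢ (Cⱼ − Rⱼ) → M1=0, M2=424, M3=2700
Σ MᵢCᵢ = 0·424 + 424·2399 + 2700·1765 = 0 + 1017176 + 4765500 = 5782676
Σ Rᵢ = 0 + 123 + 574 = 697
N̂ = 5782676 / 697 ≈ 8296.5 → 8297

N ≈ 8297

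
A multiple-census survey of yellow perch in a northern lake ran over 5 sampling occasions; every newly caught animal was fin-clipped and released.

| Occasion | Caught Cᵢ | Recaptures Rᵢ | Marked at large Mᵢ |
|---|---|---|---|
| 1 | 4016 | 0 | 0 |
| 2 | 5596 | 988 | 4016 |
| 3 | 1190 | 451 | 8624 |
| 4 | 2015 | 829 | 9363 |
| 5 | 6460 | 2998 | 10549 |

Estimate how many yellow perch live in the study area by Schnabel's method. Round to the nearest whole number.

Σ MᵢCᵢ = 0·4016 + 4016·5596 + 8624·1190 + 9363·2015 + 10549·6460 = 0 + 22473536 + 10262560 + 18866445 + 68146540 = 119749081
Σ Rᵢ = 0 + 988 + 451 + 829 + 2998 = 5266
N̂ = 119749081 / 5266 ≈ 22740.0 → 22740

N ≈ 22,740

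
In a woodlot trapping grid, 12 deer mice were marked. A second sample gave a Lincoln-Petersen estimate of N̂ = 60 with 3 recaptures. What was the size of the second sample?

From N = M·C/R: C = N·R / M = 60·3 / 12 = 180 / 12 = 15.

C = 15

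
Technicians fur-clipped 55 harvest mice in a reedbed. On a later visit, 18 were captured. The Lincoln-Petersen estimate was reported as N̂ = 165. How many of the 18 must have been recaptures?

From N = M·C/R: R = M·C / N = 55·18 / 165 = 990 / 165 = 6.

R = 6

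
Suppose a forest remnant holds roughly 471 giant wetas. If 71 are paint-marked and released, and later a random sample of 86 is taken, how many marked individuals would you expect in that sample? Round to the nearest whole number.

expected recaptures ≈ 13

Expected recaptures E[R] = M·C / N.
E[R] = 71 × 86 / 471 = 6106 / 471 ≈ 13.0 → 13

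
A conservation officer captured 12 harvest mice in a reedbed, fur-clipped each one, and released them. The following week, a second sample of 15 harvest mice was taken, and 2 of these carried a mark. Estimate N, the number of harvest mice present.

N = (12 × 15) / 2 = 180 / 2 = 90

N = 90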